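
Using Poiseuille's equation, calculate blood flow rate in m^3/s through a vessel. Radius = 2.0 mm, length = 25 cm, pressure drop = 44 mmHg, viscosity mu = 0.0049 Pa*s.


Q = pi*r^4*dP / (8*mu*L)
r = 0.002 m, L = 0.25 m
dP = 44 mmHg = 5866.168 Pa
Q = 3.0088e-05 m^3/s


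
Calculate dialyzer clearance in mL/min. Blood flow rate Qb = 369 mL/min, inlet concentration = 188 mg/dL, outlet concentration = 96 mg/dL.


K = Qb * (Cb_in - Cb_out) / Cb_in
K = 369 * (188 - 96) / 188
K = 180.6 mL/min


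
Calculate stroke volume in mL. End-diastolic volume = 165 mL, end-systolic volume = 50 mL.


SV = EDV - ESV
SV = 165 - 50
SV = 115 mL


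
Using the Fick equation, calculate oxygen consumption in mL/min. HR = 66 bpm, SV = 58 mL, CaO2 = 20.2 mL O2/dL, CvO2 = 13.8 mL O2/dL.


CO = HR*SV = 66*58/1000 = 3.828 L/min
a-v O2 diff = 20.2 - 13.8 = 6.4 mL/dL
VO2 = CO * (CaO2-CvO2) * 10 dL/L
VO2 = 3.828 * 6.4 * 10
VO2 = 245 mL/min


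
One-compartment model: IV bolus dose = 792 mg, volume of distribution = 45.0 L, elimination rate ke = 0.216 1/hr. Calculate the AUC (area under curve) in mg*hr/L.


C0 = Dose/Vd = 792/45.0 = 17.6 mg/L
AUC = C0/ke = 17.6/0.216
AUC = 81.48 mg*hr/L


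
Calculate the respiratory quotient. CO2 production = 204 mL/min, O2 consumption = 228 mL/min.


RQ = VCO2 / VO2
RQ = 204 / 228
RQ = 0.8947


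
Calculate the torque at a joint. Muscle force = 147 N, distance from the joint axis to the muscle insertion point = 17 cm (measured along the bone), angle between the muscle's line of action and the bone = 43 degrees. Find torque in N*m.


Torque = F * d * sin(theta)   (moment arm = d*sin(theta))
d = 17 cm = 0.17 m
Torque = 147 * 0.17 * sin(43)
Torque = 17.04 N*m


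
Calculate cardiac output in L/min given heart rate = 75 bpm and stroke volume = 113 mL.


CO = HR * SV
CO = 75 * 113 / 1000
CO = 8.475 L/min


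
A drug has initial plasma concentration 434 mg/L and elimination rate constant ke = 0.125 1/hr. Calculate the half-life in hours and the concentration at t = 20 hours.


t_half = ln(2) / ke = 0.693147 / 0.125 = 5.545 hr
C(t) = C0 * exp(-ke*t) = 434 * exp(-0.125*20)
C(20) = 35.62 mg/L


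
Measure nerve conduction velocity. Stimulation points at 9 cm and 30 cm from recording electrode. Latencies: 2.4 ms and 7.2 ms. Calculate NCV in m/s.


Distance = (30 - 9) / 100 = 0.21 m
dt = (7.2 - 2.4) / 1000 = 0.0048 s
NCV = dist / dt = 43.75 m/s


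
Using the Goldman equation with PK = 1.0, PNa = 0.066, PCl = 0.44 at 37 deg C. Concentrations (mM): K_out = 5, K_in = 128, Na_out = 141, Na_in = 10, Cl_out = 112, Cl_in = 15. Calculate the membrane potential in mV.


Vm = (RT/F)*ln((PK*Ko + PNa*Nao + PCl*Cli)/(PK*Ki + PNa*Nai + PCl*Clo))
Numer = 20.906, Denom = 177.94
Vm = -57.23 mV


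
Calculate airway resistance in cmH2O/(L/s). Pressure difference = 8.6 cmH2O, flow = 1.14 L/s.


R = dP / flow
R = 8.6 / 1.14
R = 7.544 cmH2O/(L/s)


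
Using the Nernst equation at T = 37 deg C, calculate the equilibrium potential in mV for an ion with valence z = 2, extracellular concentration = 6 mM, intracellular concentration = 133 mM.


E = (RT/(zF)) * ln(C_out/C_in)
T = 37 + 273.15 = 310.15 K
E = (8.314 * 310.15 / (2 * 96485)) * ln(6/133)
E = -41.41 mV


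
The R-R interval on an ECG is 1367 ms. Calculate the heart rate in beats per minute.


HR = 60 / RR_interval(s)
RR = 1367 ms = 1.367 s
HR = 60 / 1.367 = 43.89 bpm


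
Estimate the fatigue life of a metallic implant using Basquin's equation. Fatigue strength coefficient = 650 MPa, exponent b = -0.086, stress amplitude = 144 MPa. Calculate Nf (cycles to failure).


sigma_a = sigma_f' * (2Nf)^b
2Nf = (sigma_a/sigma_f')^(1/b)
2Nf = (144/650)^(1/-0.086)
2Nf = 40837257
Nf = 2.0419e+07


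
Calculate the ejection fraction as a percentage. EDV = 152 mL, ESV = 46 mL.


SV = EDV - ESV = 152 - 46 = 106 mL
EF = SV/EDV * 100 = 106/152 * 100
EF = 69.74%


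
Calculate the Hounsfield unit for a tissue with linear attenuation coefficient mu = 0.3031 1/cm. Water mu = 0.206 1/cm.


HU = ((mu_tissue - mu_water) / mu_water) * 1000
HU = ((0.3031 - 0.206) / 0.206) * 1000
HU = 471.4


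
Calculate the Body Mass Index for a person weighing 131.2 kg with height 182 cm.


BMI = weight / height^2
height = 182 cm = 1.82 m
BMI = 131.2 / 1.82^2
BMI = 39.61 kg/m^2


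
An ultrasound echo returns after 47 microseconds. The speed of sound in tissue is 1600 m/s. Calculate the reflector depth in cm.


depth = c * t / 2
t = 47 us = 4.7000e-05 s
depth = 1600 * 4.7000e-05 / 2
depth = 0.0376 m = 3.76 cm


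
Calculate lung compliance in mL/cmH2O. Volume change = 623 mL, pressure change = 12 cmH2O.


C = dV / dP
C = 623 / 12
C = 51.92 mL/cmH2O


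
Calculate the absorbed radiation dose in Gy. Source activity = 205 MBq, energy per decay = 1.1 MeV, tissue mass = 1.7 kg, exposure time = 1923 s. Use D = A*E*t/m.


A = 205 MBq = 2.0500e+08 Bq
E = 1.1 MeV = 1.7622e-13 J
D = A*E*t/m = 2.0500e+08*1.7622e-13*1923/1.7
D = 0.04086 Gy


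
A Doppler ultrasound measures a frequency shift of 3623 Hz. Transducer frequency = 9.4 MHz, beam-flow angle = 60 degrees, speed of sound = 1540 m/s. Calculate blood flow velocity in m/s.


v = fd * c / (2 * f0 * cos(theta))
v = 3623 * 1540 / (2 * 9.4000e+06 * cos(60))
v = 0.5936 m/s


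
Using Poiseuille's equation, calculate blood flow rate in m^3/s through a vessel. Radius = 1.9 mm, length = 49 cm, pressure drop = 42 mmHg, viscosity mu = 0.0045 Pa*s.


Q = pi*r^4*dP / (8*mu*L)
r = 0.0019 m, L = 0.49 m
dP = 42 mmHg = 5599.524 Pa
Q = 1.2996e-05 m^3/s


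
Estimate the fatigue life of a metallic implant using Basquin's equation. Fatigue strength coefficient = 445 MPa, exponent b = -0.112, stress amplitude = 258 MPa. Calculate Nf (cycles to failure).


sigma_a = sigma_f' * (2Nf)^b
2Nf = (sigma_a/sigma_f')^(1/b)
2Nf = (258/445)^(1/-0.112)
2Nf = 129.94295
Nf = 64.97


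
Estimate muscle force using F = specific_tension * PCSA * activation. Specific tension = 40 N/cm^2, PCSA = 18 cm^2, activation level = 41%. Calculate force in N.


F = sigma * PCSA * activation
F = 40 * 18 * 0.41
F = 295.2 N


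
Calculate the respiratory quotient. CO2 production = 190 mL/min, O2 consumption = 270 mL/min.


RQ = VCO2 / VO2
RQ = 190 / 270
RQ = 0.7037


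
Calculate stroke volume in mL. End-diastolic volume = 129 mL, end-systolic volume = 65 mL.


SV = EDV - ESV
SV = 129 - 65
SV = 64 mL


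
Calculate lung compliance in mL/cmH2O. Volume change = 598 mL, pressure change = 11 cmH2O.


C = dV / dP
C = 598 / 11
C = 54.36 mL/cmH2O


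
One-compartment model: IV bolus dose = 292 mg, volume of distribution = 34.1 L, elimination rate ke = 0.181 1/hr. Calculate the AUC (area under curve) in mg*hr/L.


C0 = Dose/Vd = 292/34.1 = 8.56305 mg/L
AUC = C0/ke = 8.56305/0.181
AUC = 47.31 mg*hr/L


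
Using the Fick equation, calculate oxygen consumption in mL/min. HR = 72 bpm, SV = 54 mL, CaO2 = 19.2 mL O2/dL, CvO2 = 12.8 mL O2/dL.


CO = HR*SV = 72*54/1000 = 3.888 L/min
a-v O2 diff = 19.2 - 12.8 = 6.4 mL/dL
VO2 = CO * (CaO2-CvO2) * 10 dL/L
VO2 = 3.888 * 6.4 * 10
VO2 = 248.8 mL/min


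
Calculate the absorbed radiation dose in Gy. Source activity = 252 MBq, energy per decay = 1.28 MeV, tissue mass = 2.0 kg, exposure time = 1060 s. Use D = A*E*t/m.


A = 252 MBq = 2.5200e+08 Bq
E = 1.28 MeV = 2.05056e-13 J
D = A*E*t/m = 2.5200e+08*2.05056e-13*1060/2.0
D = 0.02739 Gy


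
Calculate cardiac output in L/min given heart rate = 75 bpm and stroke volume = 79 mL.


CO = HR * SV
CO = 75 * 79 / 1000
CO = 5.925 L/min


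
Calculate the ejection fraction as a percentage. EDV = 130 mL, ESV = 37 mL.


SV = EDV - ESV = 130 - 37 = 93 mL
EF = SV/EDV * 100 = 93/130 * 100
EF = 71.54%


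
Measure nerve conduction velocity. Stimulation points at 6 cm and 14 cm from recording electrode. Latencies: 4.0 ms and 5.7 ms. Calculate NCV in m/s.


Distance = (14 - 6) / 100 = 0.08 m
dt = (5.7 - 4.0) / 1000 = 0.0017 s
NCV = dist / dt = 47.06 m/s


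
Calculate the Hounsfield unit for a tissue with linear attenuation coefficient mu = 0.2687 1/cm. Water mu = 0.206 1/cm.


HU = ((mu_tissue - mu_water) / mu_water) * 1000
HU = ((0.2687 - 0.206) / 0.206) * 1000
HU = 304.4


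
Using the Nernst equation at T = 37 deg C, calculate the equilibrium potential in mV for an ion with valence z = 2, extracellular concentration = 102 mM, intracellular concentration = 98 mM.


E = (RT/(zF)) * ln(C_out/C_in)
T = 37 + 273.15 = 310.15 K
E = (8.314 * 310.15 / (2 * 96485)) * ln(102/98)
E = 0.5346 mV


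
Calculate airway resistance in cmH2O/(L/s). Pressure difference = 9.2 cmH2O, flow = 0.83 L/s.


R = dP / flow
R = 9.2 / 0.83
R = 11.08 cmH2O/(L/s)


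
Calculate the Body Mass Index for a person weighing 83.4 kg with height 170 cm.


BMI = weight / height^2
height = 170 cm = 1.7 m
BMI = 83.4 / 1.7^2
BMI = 28.86 kg/m^2


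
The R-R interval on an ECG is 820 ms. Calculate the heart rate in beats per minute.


HR = 60 / RR_interval(s)
RR = 820 ms = 0.82 s
HR = 60 / 0.82 = 73.17 bpm


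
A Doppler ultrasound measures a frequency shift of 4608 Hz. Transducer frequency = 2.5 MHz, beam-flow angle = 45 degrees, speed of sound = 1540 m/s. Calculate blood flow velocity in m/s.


v = fd * c / (2 * f0 * cos(theta))
v = 4608 * 1540 / (2 * 2.5000e+06 * cos(45))
v = 2.007 m/s


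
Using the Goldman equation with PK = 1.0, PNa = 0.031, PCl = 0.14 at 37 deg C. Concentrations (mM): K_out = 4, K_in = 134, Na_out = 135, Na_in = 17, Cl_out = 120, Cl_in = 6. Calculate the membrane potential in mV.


Vm = (RT/F)*ln((PK*Ko + PNa*Nao + PCl*Cli)/(PK*Ki + PNa*Nai + PCl*Clo))
Numer = 9.025, Denom = 151.327
Vm = -75.35 mV


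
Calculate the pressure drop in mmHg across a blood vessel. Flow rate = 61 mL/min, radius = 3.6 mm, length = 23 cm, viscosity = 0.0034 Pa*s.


dP = 8*mu*L*Q / (pi*r^4)
Q = 61 mL/min = 1.01667e-06 m^3/s
dP = 12.0536 Pa = 12.0536 / 133.322 mmHg = 0.09041 mmHg


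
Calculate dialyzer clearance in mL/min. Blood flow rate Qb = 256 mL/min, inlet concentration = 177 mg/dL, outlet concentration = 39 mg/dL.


K = Qb * (Cb_in - Cb_out) / Cb_in
K = 256 * (177 - 39) / 177
K = 199.6 mL/min


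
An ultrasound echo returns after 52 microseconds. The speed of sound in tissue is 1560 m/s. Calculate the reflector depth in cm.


depth = c * t / 2
t = 52 us = 5.2000e-05 s
depth = 1560 * 5.2000e-05 / 2
depth = 0.04056 m = 4.056 cm


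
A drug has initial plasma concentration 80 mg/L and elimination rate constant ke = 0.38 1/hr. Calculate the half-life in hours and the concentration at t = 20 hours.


t_half = ln(2) / ke = 0.693147 / 0.38 = 1.824 hr
C(t) = C0 * exp(-ke*t) = 80 * exp(-0.38*20)
C(20) = 0.04004 mg/L


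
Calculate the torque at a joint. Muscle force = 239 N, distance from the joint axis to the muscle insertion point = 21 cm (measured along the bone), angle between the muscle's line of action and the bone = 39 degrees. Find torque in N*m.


Torque = F * d * sin(theta)   (moment arm = d*sin(theta))
d = 21 cm = 0.21 m
Torque = 239 * 0.21 * sin(39)
Torque = 31.59 N*m


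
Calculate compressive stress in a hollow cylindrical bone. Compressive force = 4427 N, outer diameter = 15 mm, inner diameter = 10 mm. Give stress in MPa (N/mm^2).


A = pi*(r_o^2 - r_i^2)
r_o = 7.5 mm, r_i = 5 mm
A = 98.1748 mm^2
sigma = F/A = 4427 / 98.1748
sigma = 45.09 MPa


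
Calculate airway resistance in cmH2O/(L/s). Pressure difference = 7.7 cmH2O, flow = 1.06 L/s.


R = dP / flow
R = 7.7 / 1.06
R = 7.264 cmH2O/(L/s)


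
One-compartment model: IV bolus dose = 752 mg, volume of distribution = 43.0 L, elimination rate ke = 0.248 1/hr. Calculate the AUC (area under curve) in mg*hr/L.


C0 = Dose/Vd = 752/43.0 = 17.4884 mg/L
AUC = C0/ke = 17.4884/0.248
AUC = 70.52 mg*hr/L


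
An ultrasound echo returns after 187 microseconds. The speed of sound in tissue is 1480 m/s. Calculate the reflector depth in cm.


depth = c * t / 2
t = 187 us = 1.8700e-04 s
depth = 1480 * 1.8700e-04 / 2
depth = 0.13838 m = 13.838 cm


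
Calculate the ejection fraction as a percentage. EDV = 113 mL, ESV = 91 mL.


SV = EDV - ESV = 113 - 91 = 22 mL
EF = SV/EDV * 100 = 22/113 * 100
EF = 19.47%


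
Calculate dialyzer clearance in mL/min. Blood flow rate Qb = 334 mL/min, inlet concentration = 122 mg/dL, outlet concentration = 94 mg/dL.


K = Qb * (Cb_in - Cb_out) / Cb_in
K = 334 * (122 - 94) / 122
K = 76.66 mL/min


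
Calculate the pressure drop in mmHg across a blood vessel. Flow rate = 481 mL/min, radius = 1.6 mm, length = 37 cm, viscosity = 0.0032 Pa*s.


dP = 8*mu*L*Q / (pi*r^4)
Q = 481 mL/min = 8.01667e-06 m^3/s
dP = 3688.13 Pa = 3688.13 / 133.322 mmHg = 27.66 mmHg


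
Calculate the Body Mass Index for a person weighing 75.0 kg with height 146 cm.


BMI = weight / height^2
height = 146 cm = 1.46 m
BMI = 75.0 / 1.46^2
BMI = 35.18 kg/m^2


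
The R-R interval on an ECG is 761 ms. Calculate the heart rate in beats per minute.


HR = 60 / RR_interval(s)
RR = 761 ms = 0.761 s
HR = 60 / 0.761 = 78.84 bpm


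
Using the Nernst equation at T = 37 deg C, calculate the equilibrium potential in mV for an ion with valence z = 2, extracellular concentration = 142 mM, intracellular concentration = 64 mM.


E = (RT/(zF)) * ln(C_out/C_in)
T = 37 + 273.15 = 310.15 K
E = (8.314 * 310.15 / (2 * 96485)) * ln(142/64)
E = 10.65 mV


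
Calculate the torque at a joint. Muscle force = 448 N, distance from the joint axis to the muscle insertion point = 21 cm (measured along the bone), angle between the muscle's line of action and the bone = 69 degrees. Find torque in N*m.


Torque = F * d * sin(theta)   (moment arm = d*sin(theta))
d = 21 cm = 0.21 m
Torque = 448 * 0.21 * sin(69)
Torque = 87.83 N*m


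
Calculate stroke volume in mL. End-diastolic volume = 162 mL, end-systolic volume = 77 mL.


SV = EDV - ESV
SV = 162 - 77
SV = 85 mL


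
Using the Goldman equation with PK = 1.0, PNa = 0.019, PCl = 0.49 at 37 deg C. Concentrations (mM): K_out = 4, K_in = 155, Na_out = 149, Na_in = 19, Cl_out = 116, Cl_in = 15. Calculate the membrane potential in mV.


Vm = (RT/F)*ln((PK*Ko + PNa*Nao + PCl*Cli)/(PK*Ki + PNa*Nai + PCl*Clo))
Numer = 14.181, Denom = 212.201
Vm = -72.31 mV


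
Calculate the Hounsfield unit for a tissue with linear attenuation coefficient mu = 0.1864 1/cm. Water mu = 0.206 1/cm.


HU = ((mu_tissue - mu_water) / mu_water) * 1000
HU = ((0.1864 - 0.206) / 0.206) * 1000
HU = -95.15


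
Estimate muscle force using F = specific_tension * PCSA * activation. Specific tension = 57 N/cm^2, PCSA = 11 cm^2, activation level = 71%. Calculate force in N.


F = sigma * PCSA * activation
F = 57 * 11 * 0.71
F = 445.2 N


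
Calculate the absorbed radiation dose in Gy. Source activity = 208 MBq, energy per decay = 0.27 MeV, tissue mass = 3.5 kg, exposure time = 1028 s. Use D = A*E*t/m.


A = 208 MBq = 2.0800e+08 Bq
E = 0.27 MeV = 4.3254e-14 J
D = A*E*t/m = 2.0800e+08*4.3254e-14*1028/3.5
D = 0.002642 Gy


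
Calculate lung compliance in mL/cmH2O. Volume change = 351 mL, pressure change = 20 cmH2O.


C = dV / dP
C = 351 / 20
C = 17.55 mL/cmH2O


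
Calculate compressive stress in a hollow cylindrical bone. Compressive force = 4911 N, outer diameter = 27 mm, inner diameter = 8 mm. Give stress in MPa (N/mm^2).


A = pi*(r_o^2 - r_i^2)
r_o = 13.5 mm, r_i = 4 mm
A = 522.29 mm^2
sigma = F/A = 4911 / 522.29
sigma = 9.403 MPa


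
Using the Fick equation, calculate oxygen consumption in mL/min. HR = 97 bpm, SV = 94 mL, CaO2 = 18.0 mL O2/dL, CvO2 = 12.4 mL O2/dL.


CO = HR*SV = 97*94/1000 = 9.118 L/min
a-v O2 diff = 18.0 - 12.4 = 5.6 mL/dL
VO2 = CO * (CaO2-CvO2) * 10 dL/L
VO2 = 9.118 * 5.6 * 10
VO2 = 510.6 mL/min


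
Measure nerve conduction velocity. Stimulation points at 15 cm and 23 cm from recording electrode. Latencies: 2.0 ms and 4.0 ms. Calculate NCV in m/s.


Distance = (23 - 15) / 100 = 0.08 m
dt = (4.0 - 2.0) / 1000 = 0.002 s
NCV = dist / dt = 40 m/s


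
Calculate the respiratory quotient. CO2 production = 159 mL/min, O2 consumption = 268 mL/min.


RQ = VCO2 / VO2
RQ = 159 / 268
RQ = 0.5933


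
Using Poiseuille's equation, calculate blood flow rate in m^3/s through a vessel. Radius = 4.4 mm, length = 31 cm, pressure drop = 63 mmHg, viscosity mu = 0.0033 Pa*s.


Q = pi*r^4*dP / (8*mu*L)
r = 0.0044 m, L = 0.31 m
dP = 63 mmHg = 8399.286 Pa
Q = 0.001208 m^3/s


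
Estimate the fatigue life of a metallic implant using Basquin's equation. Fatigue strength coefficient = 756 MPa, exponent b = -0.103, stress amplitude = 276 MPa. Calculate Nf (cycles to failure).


sigma_a = sigma_f' * (2Nf)^b
2Nf = (sigma_a/sigma_f')^(1/b)
2Nf = (276/756)^(1/-0.103)
2Nf = 17728.301
Nf = 8864


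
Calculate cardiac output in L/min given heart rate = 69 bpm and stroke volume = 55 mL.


CO = HR * SV
CO = 69 * 55 / 1000
CO = 3.795 L/min


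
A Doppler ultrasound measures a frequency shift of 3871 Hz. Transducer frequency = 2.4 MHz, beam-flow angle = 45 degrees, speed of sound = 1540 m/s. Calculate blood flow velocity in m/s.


v = fd * c / (2 * f0 * cos(theta))
v = 3871 * 1540 / (2 * 2.4000e+06 * cos(45))
v = 1.756 m/s


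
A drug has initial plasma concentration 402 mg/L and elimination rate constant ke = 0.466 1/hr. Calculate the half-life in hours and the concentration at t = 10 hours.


t_half = ln(2) / ke = 0.693147 / 0.466 = 1.487 hr
C(t) = C0 * exp(-ke*t) = 402 * exp(-0.466*10)
C(10) = 3.806 mg/L


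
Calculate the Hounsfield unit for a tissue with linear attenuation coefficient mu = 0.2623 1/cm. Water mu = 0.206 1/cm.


HU = ((mu_tissue - mu_water) / mu_water) * 1000
HU = ((0.2623 - 0.206) / 0.206) * 1000
HU = 273.3


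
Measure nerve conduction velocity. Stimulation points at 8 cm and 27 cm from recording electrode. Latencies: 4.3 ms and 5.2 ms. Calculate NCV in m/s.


Distance = (27 - 8) / 100 = 0.19 m
dt = (5.2 - 4.3) / 1000 = 9.0000e-04 s
NCV = dist / dt = 211.1 m/s


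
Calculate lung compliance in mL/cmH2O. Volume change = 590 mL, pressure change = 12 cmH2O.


C = dV / dP
C = 590 / 12
C = 49.17 mL/cmH2O


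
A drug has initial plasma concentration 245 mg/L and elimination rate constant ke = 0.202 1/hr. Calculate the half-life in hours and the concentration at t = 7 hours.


t_half = ln(2) / ke = 0.693147 / 0.202 = 3.431 hr
C(t) = C0 * exp(-ke*t) = 245 * exp(-0.202*7)
C(7) = 59.58 mg/L


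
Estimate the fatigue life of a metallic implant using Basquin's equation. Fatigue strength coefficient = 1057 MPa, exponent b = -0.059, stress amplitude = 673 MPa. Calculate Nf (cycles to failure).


sigma_a = sigma_f' * (2Nf)^b
2Nf = (sigma_a/sigma_f')^(1/b)
2Nf = (673/1057)^(1/-0.059)
2Nf = 2104.0184
Nf = 1052


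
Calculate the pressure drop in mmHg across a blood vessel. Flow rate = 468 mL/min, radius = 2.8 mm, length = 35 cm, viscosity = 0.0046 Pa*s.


dP = 8*mu*L*Q / (pi*r^4)
Q = 468 mL/min = 7.8e-06 m^3/s
dP = 520.27 Pa = 520.27 / 133.322 mmHg = 3.902 mmHg


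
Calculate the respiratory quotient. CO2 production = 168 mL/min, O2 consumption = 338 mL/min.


RQ = VCO2 / VO2
RQ = 168 / 338
RQ = 0.497


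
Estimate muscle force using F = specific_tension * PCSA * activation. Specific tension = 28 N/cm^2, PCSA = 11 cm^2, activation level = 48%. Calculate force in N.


F = sigma * PCSA * activation
F = 28 * 11 * 0.48
F = 147.8 N


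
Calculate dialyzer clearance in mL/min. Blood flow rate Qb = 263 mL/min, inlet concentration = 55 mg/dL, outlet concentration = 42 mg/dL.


K = Qb * (Cb_in - Cb_out) / Cb_in
K = 263 * (55 - 42) / 55
K = 62.16 mL/min


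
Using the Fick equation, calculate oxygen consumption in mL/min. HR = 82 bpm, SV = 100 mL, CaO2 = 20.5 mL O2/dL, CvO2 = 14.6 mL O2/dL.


CO = HR*SV = 82*100/1000 = 8.2 L/min
a-v O2 diff = 20.5 - 14.6 = 5.9 mL/dL
VO2 = CO * (CaO2-CvO2) * 10 dL/L
VO2 = 8.2 * 5.9 * 10
VO2 = 483.8 mL/min


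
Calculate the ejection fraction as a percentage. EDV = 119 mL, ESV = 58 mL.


SV = EDV - ESV = 119 - 58 = 61 mL
EF = SV/EDV * 100 = 61/119 * 100
EF = 51.26%


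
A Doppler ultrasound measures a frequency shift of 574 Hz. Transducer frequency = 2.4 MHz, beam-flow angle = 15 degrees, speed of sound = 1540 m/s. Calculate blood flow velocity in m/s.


v = fd * c / (2 * f0 * cos(theta))
v = 574 * 1540 / (2 * 2.4000e+06 * cos(15))
v = 0.1907 m/s


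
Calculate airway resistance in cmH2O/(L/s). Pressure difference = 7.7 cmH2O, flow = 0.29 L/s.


R = dP / flow
R = 7.7 / 0.29
R = 26.55 cmH2O/(L/s)


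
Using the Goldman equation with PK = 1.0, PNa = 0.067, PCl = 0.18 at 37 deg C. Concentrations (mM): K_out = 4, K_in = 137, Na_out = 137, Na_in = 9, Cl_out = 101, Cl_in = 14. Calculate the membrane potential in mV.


Vm = (RT/F)*ln((PK*Ko + PNa*Nao + PCl*Cli)/(PK*Ki + PNa*Nai + PCl*Clo))
Numer = 15.699, Denom = 155.783
Vm = -61.33 mV


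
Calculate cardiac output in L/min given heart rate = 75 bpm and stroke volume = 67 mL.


CO = HR * SV
CO = 75 * 67 / 1000
CO = 5.025 L/min


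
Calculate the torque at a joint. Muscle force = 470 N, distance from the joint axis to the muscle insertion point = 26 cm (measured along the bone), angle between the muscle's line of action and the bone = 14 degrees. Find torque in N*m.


Torque = F * d * sin(theta)   (moment arm = d*sin(theta))
d = 26 cm = 0.26 m
Torque = 470 * 0.26 * sin(14)
Torque = 29.56 N*m


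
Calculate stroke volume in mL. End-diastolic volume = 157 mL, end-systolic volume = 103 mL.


SV = EDV - ESV
SV = 157 - 103
SV = 54 mL


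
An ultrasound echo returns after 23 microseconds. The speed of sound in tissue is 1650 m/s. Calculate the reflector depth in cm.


depth = c * t / 2
t = 23 us = 2.3000e-05 s
depth = 1650 * 2.3000e-05 / 2
depth = 0.018975 m = 1.8975 cm


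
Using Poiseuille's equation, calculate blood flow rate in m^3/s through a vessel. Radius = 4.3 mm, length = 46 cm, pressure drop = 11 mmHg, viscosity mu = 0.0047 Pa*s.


Q = pi*r^4*dP / (8*mu*L)
r = 0.0043 m, L = 0.46 m
dP = 11 mmHg = 1466.542 Pa
Q = 9.1069e-05 m^3/s


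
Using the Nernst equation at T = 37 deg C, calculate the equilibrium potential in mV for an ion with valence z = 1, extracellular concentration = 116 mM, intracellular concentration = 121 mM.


E = (RT/(zF)) * ln(C_out/C_in)
T = 37 + 273.15 = 310.15 K
E = (8.314 * 310.15 / (1 * 96485)) * ln(116/121)
E = -1.128 mV


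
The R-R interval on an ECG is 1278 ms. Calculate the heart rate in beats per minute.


HR = 60 / RR_interval(s)
RR = 1278 ms = 1.278 s
HR = 60 / 1.278 = 46.95 bpm


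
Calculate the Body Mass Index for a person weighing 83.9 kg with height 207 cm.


BMI = weight / height^2
height = 207 cm = 2.07 m
BMI = 83.9 / 2.07^2
BMI = 19.58 kg/m^2


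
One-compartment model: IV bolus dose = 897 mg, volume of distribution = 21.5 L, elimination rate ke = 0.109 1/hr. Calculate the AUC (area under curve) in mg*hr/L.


C0 = Dose/Vd = 897/21.5 = 41.7209 mg/L
AUC = C0/ke = 41.7209/0.109
AUC = 382.8 mg*hr/L


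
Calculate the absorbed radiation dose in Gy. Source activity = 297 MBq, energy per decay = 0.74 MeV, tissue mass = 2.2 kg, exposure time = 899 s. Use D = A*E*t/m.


A = 297 MBq = 2.9700e+08 Bq
E = 0.74 MeV = 1.18548e-13 J
D = A*E*t/m = 2.9700e+08*1.18548e-13*899/2.2
D = 0.01439 Gy


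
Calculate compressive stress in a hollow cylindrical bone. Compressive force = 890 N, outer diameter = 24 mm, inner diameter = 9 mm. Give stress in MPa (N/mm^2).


A = pi*(r_o^2 - r_i^2)
r_o = 12 mm, r_i = 4.5 mm
A = 388.772 mm^2
sigma = F/A = 890 / 388.772
sigma = 2.289 MPa


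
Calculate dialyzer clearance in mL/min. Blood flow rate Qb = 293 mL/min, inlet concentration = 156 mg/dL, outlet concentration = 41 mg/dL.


K = Qb * (Cb_in - Cb_out) / Cb_in
K = 293 * (156 - 41) / 156
K = 216 mL/min


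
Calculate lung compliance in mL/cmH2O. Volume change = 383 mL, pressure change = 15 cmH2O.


C = dV / dP
C = 383 / 15
C = 25.53 mL/cmH2O


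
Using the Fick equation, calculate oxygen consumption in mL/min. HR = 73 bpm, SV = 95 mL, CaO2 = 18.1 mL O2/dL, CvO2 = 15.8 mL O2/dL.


CO = HR*SV = 73*95/1000 = 6.935 L/min
a-v O2 diff = 18.1 - 15.8 = 2.3 mL/dL
VO2 = CO * (CaO2-CvO2) * 10 dL/L
VO2 = 6.935 * 2.3 * 10
VO2 = 159.5 mL/min


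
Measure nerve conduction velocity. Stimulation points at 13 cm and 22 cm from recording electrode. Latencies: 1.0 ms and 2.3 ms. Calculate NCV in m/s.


Distance = (22 - 13) / 100 = 0.09 m
dt = (2.3 - 1.0) / 1000 = 0.0013 s
NCV = dist / dt = 69.23 m/s


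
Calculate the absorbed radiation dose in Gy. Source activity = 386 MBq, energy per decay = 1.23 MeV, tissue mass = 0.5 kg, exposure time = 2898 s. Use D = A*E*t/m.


A = 386 MBq = 3.8600e+08 Bq
E = 1.23 MeV = 1.97046e-13 J
D = A*E*t/m = 3.8600e+08*1.97046e-13*2898/0.5
D = 0.4408 Gy


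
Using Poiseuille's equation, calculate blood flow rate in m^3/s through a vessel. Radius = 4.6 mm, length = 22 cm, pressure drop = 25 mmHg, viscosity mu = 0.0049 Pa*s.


Q = pi*r^4*dP / (8*mu*L)
r = 0.0046 m, L = 0.22 m
dP = 25 mmHg = 3333.05 Pa
Q = 5.4364e-04 m^3/s


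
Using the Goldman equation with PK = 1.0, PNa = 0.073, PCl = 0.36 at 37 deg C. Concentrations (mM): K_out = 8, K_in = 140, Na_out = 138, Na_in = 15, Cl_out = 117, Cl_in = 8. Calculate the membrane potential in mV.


Vm = (RT/F)*ln((PK*Ko + PNa*Nao + PCl*Cli)/(PK*Ki + PNa*Nai + PCl*Clo))
Numer = 20.954, Denom = 183.215
Vm = -57.95 mV


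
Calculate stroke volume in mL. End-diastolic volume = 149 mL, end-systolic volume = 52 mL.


SV = EDV - ESV
SV = 149 - 52
SV = 97 mL


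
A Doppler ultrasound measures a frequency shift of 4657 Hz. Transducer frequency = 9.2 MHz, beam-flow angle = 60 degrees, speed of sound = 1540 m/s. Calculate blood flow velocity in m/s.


v = fd * c / (2 * f0 * cos(theta))
v = 4657 * 1540 / (2 * 9.2000e+06 * cos(60))
v = 0.7795 m/s


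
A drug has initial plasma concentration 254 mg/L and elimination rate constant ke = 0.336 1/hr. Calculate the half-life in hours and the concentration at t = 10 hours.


t_half = ln(2) / ke = 0.693147 / 0.336 = 2.063 hr
C(t) = C0 * exp(-ke*t) = 254 * exp(-0.336*10)
C(10) = 8.823 mg/L


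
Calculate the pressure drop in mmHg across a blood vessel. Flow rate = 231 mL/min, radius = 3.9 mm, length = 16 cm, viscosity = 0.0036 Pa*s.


dP = 8*mu*L*Q / (pi*r^4)
Q = 231 mL/min = 3.85e-06 m^3/s
dP = 24.4098 Pa = 24.4098 / 133.322 mmHg = 0.1831 mmHg


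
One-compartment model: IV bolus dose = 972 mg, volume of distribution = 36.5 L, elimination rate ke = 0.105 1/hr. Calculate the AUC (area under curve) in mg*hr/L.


C0 = Dose/Vd = 972/36.5 = 26.6301 mg/L
AUC = C0/ke = 26.6301/0.105
AUC = 253.6 mg*hr/L


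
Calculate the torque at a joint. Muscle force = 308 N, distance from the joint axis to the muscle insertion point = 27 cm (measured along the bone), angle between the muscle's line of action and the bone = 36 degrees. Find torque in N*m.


Torque = F * d * sin(theta)   (moment arm = d*sin(theta))
d = 27 cm = 0.27 m
Torque = 308 * 0.27 * sin(36)
Torque = 48.88 N*m


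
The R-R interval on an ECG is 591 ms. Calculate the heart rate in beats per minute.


HR = 60 / RR_interval(s)
RR = 591 ms = 0.591 s
HR = 60 / 0.591 = 101.5 bpm


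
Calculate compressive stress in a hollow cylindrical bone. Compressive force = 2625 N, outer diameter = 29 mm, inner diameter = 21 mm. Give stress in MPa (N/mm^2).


A = pi*(r_o^2 - r_i^2)
r_o = 14.5 mm, r_i = 10.5 mm
A = 314.159 mm^2
sigma = F/A = 2625 / 314.159
sigma = 8.356 MPa


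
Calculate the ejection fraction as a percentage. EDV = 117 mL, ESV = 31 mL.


SV = EDV - ESV = 117 - 31 = 86 mL
EF = SV/EDV * 100 = 86/117 * 100
EF = 73.5%


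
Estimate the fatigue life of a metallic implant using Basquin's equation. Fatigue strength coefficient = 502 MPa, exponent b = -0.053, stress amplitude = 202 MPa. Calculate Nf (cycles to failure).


sigma_a = sigma_f' * (2Nf)^b
2Nf = (sigma_a/sigma_f')^(1/b)
2Nf = (202/502)^(1/-0.053)
2Nf = 28805688
Nf = 1.4403e+07


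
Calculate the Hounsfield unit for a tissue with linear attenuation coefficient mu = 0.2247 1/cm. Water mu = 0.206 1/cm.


HU = ((mu_tissue - mu_water) / mu_water) * 1000
HU = ((0.2247 - 0.206) / 0.206) * 1000
HU = 90.78


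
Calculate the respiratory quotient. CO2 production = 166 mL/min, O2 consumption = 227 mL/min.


RQ = VCO2 / VO2
RQ = 166 / 227
RQ = 0.7313


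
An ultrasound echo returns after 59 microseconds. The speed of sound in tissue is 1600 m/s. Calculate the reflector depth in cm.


depth = c * t / 2
t = 59 us = 5.9000e-05 s
depth = 1600 * 5.9000e-05 / 2
depth = 0.0472 m = 4.72 cm


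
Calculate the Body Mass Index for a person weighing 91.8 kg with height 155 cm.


BMI = weight / height^2
height = 155 cm = 1.55 m
BMI = 91.8 / 1.55^2
BMI = 38.21 kg/m^2


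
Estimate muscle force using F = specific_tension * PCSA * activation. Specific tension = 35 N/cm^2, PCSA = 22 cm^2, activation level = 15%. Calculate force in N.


F = sigma * PCSA * activation
F = 35 * 22 * 0.15
F = 115.5 N


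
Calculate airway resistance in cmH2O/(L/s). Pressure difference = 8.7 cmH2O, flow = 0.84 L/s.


R = dP / flow
R = 8.7 / 0.84
R = 10.36 cmH2O/(L/s)


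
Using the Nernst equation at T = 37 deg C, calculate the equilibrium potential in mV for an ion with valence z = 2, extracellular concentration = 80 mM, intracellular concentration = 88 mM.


E = (RT/(zF)) * ln(C_out/C_in)
T = 37 + 273.15 = 310.15 K
E = (8.314 * 310.15 / (2 * 96485)) * ln(80/88)
E = -1.274 mV


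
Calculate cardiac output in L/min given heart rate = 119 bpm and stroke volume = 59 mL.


CO = HR * SV
CO = 119 * 59 / 1000
CO = 7.021 L/min


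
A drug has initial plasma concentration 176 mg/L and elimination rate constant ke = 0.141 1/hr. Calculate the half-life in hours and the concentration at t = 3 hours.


t_half = ln(2) / ke = 0.693147 / 0.141 = 4.916 hr
C(t) = C0 * exp(-ke*t) = 176 * exp(-0.141*3)
C(3) = 115.3 mg/L


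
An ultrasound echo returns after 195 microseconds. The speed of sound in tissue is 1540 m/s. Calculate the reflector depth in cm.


depth = c * t / 2
t = 195 us = 1.9500e-04 s
depth = 1540 * 1.9500e-04 / 2
depth = 0.15015 m = 15.015 cm


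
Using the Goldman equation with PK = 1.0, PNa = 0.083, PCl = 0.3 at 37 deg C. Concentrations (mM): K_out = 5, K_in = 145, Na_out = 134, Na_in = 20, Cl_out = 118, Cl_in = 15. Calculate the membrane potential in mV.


Vm = (RT/F)*ln((PK*Ko + PNa*Nao + PCl*Cli)/(PK*Ki + PNa*Nai + PCl*Clo))
Numer = 20.622, Denom = 182.06
Vm = -58.21 mV


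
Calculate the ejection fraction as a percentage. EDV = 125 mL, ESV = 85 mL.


SV = EDV - ESV = 125 - 85 = 40 mL
EF = SV/EDV * 100 = 40/125 * 100
EF = 32%


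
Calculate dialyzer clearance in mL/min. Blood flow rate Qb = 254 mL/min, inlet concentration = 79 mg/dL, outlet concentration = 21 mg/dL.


K = Qb * (Cb_in - Cb_out) / Cb_in
K = 254 * (79 - 21) / 79
K = 186.5 mL/min


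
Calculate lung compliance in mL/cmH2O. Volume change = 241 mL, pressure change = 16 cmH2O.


C = dV / dP
C = 241 / 16
C = 15.06 mL/cmH2O


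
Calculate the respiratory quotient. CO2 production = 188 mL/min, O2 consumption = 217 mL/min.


RQ = VCO2 / VO2
RQ = 188 / 217
RQ = 0.8664


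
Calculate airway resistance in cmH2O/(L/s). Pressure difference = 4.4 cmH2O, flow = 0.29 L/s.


R = dP / flow
R = 4.4 / 0.29
R = 15.17 cmH2O/(L/s)


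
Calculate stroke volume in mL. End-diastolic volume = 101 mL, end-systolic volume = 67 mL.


SV = EDV - ESV
SV = 101 - 67
SV = 34 mL


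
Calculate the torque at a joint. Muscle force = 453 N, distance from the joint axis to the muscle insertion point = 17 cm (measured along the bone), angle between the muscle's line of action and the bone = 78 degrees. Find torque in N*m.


Torque = F * d * sin(theta)   (moment arm = d*sin(theta))
d = 17 cm = 0.17 m
Torque = 453 * 0.17 * sin(78)
Torque = 75.33 N*m


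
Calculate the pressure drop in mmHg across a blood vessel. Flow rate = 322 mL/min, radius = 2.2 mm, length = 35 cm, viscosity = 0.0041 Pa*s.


dP = 8*mu*L*Q / (pi*r^4)
Q = 322 mL/min = 5.36667e-06 m^3/s
dP = 837.156 Pa = 837.156 / 133.322 mmHg = 6.279 mmHg


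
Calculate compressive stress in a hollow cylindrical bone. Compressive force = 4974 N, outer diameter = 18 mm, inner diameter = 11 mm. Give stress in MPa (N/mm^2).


A = pi*(r_o^2 - r_i^2)
r_o = 9 mm, r_i = 5.5 mm
A = 159.436 mm^2
sigma = F/A = 4974 / 159.436
sigma = 31.2 MPa


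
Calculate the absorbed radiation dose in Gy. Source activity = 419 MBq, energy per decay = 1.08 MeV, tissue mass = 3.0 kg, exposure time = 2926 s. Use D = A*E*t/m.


A = 419 MBq = 4.1900e+08 Bq
E = 1.08 MeV = 1.73016e-13 J
D = A*E*t/m = 4.1900e+08*1.73016e-13*2926/3.0
D = 0.07071 Gy


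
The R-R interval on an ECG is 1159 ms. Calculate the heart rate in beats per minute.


HR = 60 / RR_interval(s)
RR = 1159 ms = 1.159 s
HR = 60 / 1.159 = 51.77 bpm


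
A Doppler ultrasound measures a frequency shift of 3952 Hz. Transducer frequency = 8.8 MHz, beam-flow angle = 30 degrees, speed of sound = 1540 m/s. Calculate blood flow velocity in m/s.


v = fd * c / (2 * f0 * cos(theta))
v = 3952 * 1540 / (2 * 8.8000e+06 * cos(30))
v = 0.3993 m/s


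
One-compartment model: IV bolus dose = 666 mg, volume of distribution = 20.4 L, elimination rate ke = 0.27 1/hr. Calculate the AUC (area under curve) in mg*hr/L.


C0 = Dose/Vd = 666/20.4 = 32.6471 mg/L
AUC = C0/ke = 32.6471/0.27
AUC = 120.9 mg*hr/L


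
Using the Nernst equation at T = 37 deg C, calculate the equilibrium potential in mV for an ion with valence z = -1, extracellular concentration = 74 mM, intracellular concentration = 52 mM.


E = (RT/(zF)) * ln(C_out/C_in)
T = 37 + 273.15 = 310.15 K
E = (8.314 * 310.15 / (-1 * 96485)) * ln(74/52)
E = -9.429 mV


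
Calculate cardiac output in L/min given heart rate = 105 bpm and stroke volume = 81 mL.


CO = HR * SV
CO = 105 * 81 / 1000
CO = 8.505 L/min


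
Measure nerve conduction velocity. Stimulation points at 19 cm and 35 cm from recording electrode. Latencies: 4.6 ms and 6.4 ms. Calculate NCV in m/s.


Distance = (35 - 19) / 100 = 0.16 m
dt = (6.4 - 4.6) / 1000 = 0.0018 s
NCV = dist / dt = 88.89 m/s


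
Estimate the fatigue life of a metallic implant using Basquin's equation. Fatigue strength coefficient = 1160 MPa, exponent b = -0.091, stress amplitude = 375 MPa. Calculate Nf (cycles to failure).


sigma_a = sigma_f' * (2Nf)^b
2Nf = (sigma_a/sigma_f')^(1/b)
2Nf = (375/1160)^(1/-0.091)
2Nf = 245078.17
Nf = 1.225e+05


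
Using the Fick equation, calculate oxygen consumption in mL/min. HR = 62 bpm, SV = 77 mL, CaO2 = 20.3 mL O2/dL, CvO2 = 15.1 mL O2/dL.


CO = HR*SV = 62*77/1000 = 4.774 L/min
a-v O2 diff = 20.3 - 15.1 = 5.2 mL/dL
VO2 = CO * (CaO2-CvO2) * 10 dL/L
VO2 = 4.774 * 5.2 * 10
VO2 = 248.2 mL/min


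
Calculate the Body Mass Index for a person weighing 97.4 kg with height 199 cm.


BMI = weight / height^2
height = 199 cm = 1.99 m
BMI = 97.4 / 1.99^2
BMI = 24.6 kg/m^2


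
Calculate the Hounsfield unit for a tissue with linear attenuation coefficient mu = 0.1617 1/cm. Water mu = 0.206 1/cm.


HU = ((mu_tissue - mu_water) / mu_water) * 1000
HU = ((0.1617 - 0.206) / 0.206) * 1000
HU = -215


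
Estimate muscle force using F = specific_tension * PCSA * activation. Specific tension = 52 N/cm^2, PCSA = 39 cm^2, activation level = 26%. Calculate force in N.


F = sigma * PCSA * activation
F = 52 * 39 * 0.26
F = 527.3 N


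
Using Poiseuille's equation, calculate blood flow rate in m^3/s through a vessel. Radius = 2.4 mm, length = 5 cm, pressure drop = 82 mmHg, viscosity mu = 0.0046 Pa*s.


Q = pi*r^4*dP / (8*mu*L)
r = 0.0024 m, L = 0.05 m
dP = 82 mmHg = 10932.404 Pa
Q = 6.1929e-04 m^3/s


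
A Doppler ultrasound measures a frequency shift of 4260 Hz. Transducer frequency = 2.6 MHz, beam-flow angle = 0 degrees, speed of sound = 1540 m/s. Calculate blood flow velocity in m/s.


v = fd * c / (2 * f0 * cos(theta))
v = 4260 * 1540 / (2 * 2.6000e+06 * cos(0))
v = 1.262 m/s


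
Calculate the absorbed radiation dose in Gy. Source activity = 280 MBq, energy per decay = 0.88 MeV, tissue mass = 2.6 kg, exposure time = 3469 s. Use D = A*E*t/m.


A = 280 MBq = 2.8000e+08 Bq
E = 0.88 MeV = 1.40976e-13 J
D = A*E*t/m = 2.8000e+08*1.40976e-13*3469/2.6
D = 0.05267 Gy


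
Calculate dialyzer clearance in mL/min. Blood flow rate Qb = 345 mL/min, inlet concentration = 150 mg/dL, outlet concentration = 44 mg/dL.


K = Qb * (Cb_in - Cb_out) / Cb_in
K = 345 * (150 - 44) / 150
K = 243.8 mL/min


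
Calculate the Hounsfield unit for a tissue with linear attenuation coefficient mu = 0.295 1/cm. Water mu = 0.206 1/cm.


HU = ((mu_tissue - mu_water) / mu_water) * 1000
HU = ((0.295 - 0.206) / 0.206) * 1000
HU = 432


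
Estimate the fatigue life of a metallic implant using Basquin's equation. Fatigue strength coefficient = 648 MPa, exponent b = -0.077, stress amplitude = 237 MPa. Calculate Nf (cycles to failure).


sigma_a = sigma_f' * (2Nf)^b
2Nf = (sigma_a/sigma_f')^(1/b)
2Nf = (237/648)^(1/-0.077)
2Nf = 471057.05
Nf = 2.355e+05


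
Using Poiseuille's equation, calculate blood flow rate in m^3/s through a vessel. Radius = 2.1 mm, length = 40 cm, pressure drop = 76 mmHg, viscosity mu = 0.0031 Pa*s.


Q = pi*r^4*dP / (8*mu*L)
r = 0.0021 m, L = 0.4 m
dP = 76 mmHg = 10132.472 Pa
Q = 6.2407e-05 m^3/s


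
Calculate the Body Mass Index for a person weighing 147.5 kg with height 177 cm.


BMI = weight / height^2
height = 177 cm = 1.77 m
BMI = 147.5 / 1.77^2
BMI = 47.08 kg/m^2


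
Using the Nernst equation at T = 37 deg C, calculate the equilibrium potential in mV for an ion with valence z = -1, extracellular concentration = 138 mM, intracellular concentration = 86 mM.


E = (RT/(zF)) * ln(C_out/C_in)
T = 37 + 273.15 = 310.15 K
E = (8.314 * 310.15 / (-1 * 96485)) * ln(138/86)
E = -12.64 mV


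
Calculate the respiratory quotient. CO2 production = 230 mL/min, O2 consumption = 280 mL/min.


RQ = VCO2 / VO2
RQ = 230 / 280
RQ = 0.8214


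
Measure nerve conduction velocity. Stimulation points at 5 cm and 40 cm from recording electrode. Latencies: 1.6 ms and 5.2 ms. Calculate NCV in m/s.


Distance = (40 - 5) / 100 = 0.35 m
dt = (5.2 - 1.6) / 1000 = 0.0036 s
NCV = dist / dt = 97.22 m/s


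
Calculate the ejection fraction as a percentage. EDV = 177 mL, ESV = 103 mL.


SV = EDV - ESV = 177 - 103 = 74 mL
EF = SV/EDV * 100 = 74/177 * 100
EF = 41.81%


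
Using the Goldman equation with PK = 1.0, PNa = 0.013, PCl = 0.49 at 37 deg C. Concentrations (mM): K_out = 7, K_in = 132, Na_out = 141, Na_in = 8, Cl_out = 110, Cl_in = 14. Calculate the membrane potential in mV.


Vm = (RT/F)*ln((PK*Ko + PNa*Nao + PCl*Cli)/(PK*Ki + PNa*Nai + PCl*Clo))
Numer = 15.693, Denom = 186.004
Vm = -66.08 mV


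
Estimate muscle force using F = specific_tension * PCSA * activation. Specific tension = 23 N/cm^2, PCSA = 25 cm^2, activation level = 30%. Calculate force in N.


F = sigma * PCSA * activation
F = 23 * 25 * 0.3
F = 172.5 N


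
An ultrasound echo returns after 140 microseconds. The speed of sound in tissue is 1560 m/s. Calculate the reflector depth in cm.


depth = c * t / 2
t = 140 us = 1.4000e-04 s
depth = 1560 * 1.4000e-04 / 2
depth = 0.1092 m = 10.92 cm


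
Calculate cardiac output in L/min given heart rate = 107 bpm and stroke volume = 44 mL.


CO = HR * SV
CO = 107 * 44 / 1000
CO = 4.708 L/min


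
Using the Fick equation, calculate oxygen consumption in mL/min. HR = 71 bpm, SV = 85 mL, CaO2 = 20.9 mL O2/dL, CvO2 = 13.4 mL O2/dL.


CO = HR*SV = 71*85/1000 = 6.035 L/min
a-v O2 diff = 20.9 - 13.4 = 7.5 mL/dL
VO2 = CO * (CaO2-CvO2) * 10 dL/L
VO2 = 6.035 * 7.5 * 10
VO2 = 452.6 mL/min
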